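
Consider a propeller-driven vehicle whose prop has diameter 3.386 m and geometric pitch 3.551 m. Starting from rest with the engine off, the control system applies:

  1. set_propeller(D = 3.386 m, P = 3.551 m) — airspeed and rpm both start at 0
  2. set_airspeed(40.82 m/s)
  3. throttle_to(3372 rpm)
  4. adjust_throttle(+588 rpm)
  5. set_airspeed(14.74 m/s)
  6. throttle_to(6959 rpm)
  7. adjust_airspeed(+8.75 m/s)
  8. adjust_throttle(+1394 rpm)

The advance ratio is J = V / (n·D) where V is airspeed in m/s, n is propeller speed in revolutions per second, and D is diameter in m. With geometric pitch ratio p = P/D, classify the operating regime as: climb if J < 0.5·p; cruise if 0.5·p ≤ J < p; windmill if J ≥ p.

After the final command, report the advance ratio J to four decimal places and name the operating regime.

J = 0.0498, regime = climb

set_propeller: D = 3.386 m, P = 3.551 m (p = P/D = 1.048730); state ← (V=0, rpm=0)
set_airspeed(40.82): V ← 40.82 m/s
throttle_to(3372): rpm ← 3372
adjust_throttle(+588): rpm ← 3372 +588 = 3960
set_airspeed(14.74): V ← 14.74 m/s
throttle_to(6959): rpm ← 6959
adjust_airspeed(+8.75): V ← 14.74 +8.75 = 23.49 m/s
adjust_throttle(+1394): rpm ← 6959 +1394 = 8353
final state: V = 23.49 m/s, rpm = 8353 → n = rpm/60 = 139.216667 rev/s
J = V / (n·D) = 23.49 / (139.216667 × 3.386) = 0.049832
regime bands: climb J<0.5244 | cruise [0.5244, 1.0487) | windmill J≥1.0487
J = 0.0498 → climb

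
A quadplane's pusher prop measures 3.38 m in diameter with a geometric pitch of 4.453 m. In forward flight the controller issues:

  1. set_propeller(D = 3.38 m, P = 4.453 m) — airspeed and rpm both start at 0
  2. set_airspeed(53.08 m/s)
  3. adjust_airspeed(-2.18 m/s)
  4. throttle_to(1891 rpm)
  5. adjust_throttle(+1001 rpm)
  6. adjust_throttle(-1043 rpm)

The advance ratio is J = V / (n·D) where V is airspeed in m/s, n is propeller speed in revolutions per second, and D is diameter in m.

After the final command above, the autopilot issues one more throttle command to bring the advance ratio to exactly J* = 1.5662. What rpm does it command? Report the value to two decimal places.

rpm = 576.91

set_propeller: D = 3.38 m, P = 4.453 m (p = P/D = 1.317456); state ← (V=0, rpm=0)
set_airspeed(53.08): V ← 53.08 m/s
adjust_airspeed(-2.18): V ← 53.08 -2.18 = 50.9 m/s
throttle_to(1891): rpm ← 1891
adjust_throttle(+1001): rpm ← 1891 +1001 = 2892
adjust_throttle(-1043): rpm ← 2892 -1043 = 1849
final state: V = 50.9 m/s, rpm = 1849 → n = rpm/60 = 30.816667 rev/s
target J* = 1.5662; solve J* = V/(n·D) for n: n = V/(J*·D) = 50.9/(1.5662 × 3.38) = 9.615101 rev/s
rpm = 60·n = 576.906076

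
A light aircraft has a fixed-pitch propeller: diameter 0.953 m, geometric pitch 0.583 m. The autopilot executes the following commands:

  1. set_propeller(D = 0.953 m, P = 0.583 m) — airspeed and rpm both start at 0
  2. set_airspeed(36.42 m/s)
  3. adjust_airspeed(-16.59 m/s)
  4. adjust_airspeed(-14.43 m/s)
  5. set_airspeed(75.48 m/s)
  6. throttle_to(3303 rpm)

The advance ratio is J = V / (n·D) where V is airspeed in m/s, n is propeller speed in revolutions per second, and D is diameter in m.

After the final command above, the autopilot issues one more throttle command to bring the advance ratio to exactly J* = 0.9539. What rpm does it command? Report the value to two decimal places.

set_propeller: D = 0.953 m, P = 0.583 m (p = P/D = 0.611752); state ← (V=0, rpm=0)
set_airspeed(36.42): V ← 36.42 m/s
adjust_airspeed(-16.59): V ← 36.42 -16.59 = 19.83 m/s
adjust_airspeed(-14.43): V ← 19.83 -14.43 = 5.4 m/s
set_airspeed(75.48): V ← 75.48 m/s
throttle_to(3303): rpm ← 3303
final state: V = 75.48 m/s, rpm = 3303 → n = rpm/60 = 55.050000 rev/s
target J* = 0.9539; solve J* = V/(n·D) for n: n = V/(J*·D) = 75.48/(0.9539 × 0.953) = 83.030211 rev/s
rpm = 60·n = 4981.812666

rpm = 4981.81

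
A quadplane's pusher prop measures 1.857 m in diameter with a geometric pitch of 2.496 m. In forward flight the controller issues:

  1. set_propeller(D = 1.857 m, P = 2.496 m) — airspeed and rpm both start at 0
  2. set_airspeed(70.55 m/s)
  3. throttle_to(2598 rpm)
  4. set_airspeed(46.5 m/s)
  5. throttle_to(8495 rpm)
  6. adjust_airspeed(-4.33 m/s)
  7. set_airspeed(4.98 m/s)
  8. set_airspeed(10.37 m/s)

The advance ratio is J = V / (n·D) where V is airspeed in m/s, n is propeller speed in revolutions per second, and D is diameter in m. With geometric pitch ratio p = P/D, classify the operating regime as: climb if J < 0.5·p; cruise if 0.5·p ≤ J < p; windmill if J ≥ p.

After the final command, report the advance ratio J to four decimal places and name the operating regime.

set_propeller: D = 1.857 m, P = 2.496 m (p = P/D = 1.344103); state ← (V=0, rpm=0)
set_airspeed(70.55): V ← 70.55 m/s
throttle_to(2598): rpm ← 2598
set_airspeed(46.5): V ← 46.5 m/s
throttle_to(8495): rpm ← 8495
adjust_airspeed(-4.33): V ← 46.5 -4.33 = 42.17 m/s
set_airspeed(4.98): V ← 4.98 m/s
set_airspeed(10.37): V ← 10.37 m/s
final state: V = 10.37 m/s, rpm = 8495 → n = rpm/60 = 141.583333 rev/s
J = V / (n·D) = 10.37 / (141.583333 × 1.857) = 0.039442
regime bands: climb J<0.6721 | cruise [0.6721, 1.3441) | windmill J≥1.3441
J = 0.0394 → climb

J = 0.0394, regime = climb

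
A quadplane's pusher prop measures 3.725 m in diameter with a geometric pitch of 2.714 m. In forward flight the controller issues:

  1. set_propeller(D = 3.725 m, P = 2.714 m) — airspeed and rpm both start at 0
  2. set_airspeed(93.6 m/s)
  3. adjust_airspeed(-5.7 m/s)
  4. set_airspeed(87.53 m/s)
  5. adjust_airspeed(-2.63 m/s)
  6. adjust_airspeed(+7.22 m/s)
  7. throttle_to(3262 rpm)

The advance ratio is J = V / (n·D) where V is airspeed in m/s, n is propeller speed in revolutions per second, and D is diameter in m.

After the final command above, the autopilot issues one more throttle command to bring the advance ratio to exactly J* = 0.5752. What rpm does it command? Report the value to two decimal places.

rpm = 2579.65

set_propeller: D = 3.725 m, P = 2.714 m (p = P/D = 0.728591); state ← (V=0, rpm=0)
set_airspeed(93.6): V ← 93.6 m/s
adjust_airspeed(-5.7): V ← 93.6 -5.7 = 87.9 m/s
set_airspeed(87.53): V ← 87.53 m/s
adjust_airspeed(-2.63): V ← 87.53 -2.63 = 84.9 m/s
adjust_airspeed(+7.22): V ← 84.9 +7.22 = 92.12 m/s
throttle_to(3262): rpm ← 3262
final state: V = 92.12 m/s, rpm = 3262 → n = rpm/60 = 54.366667 rev/s
target J* = 0.5752; solve J* = V/(n·D) for n: n = V/(J*·D) = 92.12/(0.5752 × 3.725) = 42.994091 rev/s
rpm = 60·n = 2579.645481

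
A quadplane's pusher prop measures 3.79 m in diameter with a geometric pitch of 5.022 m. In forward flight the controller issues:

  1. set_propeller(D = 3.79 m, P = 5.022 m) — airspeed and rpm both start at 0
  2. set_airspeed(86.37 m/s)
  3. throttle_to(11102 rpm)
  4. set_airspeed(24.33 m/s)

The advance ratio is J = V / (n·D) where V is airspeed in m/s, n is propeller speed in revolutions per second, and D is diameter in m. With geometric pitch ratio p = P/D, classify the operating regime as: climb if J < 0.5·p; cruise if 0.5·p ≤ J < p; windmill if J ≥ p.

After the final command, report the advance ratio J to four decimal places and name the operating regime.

set_propeller: D = 3.79 m, P = 5.022 m (p = P/D = 1.325066); state ← (V=0, rpm=0)
set_airspeed(86.37): V ← 86.37 m/s
throttle_to(11102): rpm ← 11102
set_airspeed(24.33): V ← 24.33 m/s
final state: V = 24.33 m/s, rpm = 11102 → n = rpm/60 = 185.033333 rev/s
J = V / (n·D) = 24.33 / (185.033333 × 3.79) = 0.034694
regime bands: climb J<0.6625 | cruise [0.6625, 1.3251) | windmill J≥1.3251
J = 0.0347 → climb

J = 0.0347, regime = climb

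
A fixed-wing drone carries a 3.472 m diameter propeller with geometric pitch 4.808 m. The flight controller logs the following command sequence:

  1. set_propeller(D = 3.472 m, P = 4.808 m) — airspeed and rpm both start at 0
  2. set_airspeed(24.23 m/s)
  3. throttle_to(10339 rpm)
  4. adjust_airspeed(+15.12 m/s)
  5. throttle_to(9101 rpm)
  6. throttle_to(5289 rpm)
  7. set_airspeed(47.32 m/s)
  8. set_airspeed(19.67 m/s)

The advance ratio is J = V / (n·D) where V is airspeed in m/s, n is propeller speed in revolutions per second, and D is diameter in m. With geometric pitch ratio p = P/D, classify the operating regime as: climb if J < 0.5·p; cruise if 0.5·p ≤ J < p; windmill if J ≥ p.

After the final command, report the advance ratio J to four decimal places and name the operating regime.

set_propeller: D = 3.472 m, P = 4.808 m (p = P/D = 1.384793); state ← (V=0, rpm=0)
set_airspeed(24.23): V ← 24.23 m/s
throttle_to(10339): rpm ← 10339
adjust_airspeed(+15.12): V ← 24.23 +15.12 = 39.35 m/s
throttle_to(9101): rpm ← 9101
throttle_to(5289): rpm ← 5289
set_airspeed(47.32): V ← 47.32 m/s
set_airspeed(19.67): V ← 19.67 m/s
final state: V = 19.67 m/s, rpm = 5289 → n = rpm/60 = 88.150000 rev/s
J = V / (n·D) = 19.67 / (88.150000 × 3.472) = 0.064269
regime bands: climb J<0.6924 | cruise [0.6924, 1.3848) | windmill J≥1.3848
J = 0.0643 → climb

J = 0.0643, regime = climb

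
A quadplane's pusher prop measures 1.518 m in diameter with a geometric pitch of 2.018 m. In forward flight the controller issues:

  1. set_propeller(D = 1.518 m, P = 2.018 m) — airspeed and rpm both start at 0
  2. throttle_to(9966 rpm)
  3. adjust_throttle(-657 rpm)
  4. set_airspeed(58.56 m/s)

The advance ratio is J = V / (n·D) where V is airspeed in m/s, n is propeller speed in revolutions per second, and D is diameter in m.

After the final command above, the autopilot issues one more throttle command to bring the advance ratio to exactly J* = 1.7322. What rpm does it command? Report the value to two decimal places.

rpm = 1336.23

set_propeller: D = 1.518 m, P = 2.018 m (p = P/D = 1.329381); state ← (V=0, rpm=0)
throttle_to(9966): rpm ← 9966
adjust_throttle(-657): rpm ← 9966 -657 = 9309
set_airspeed(58.56): V ← 58.56 m/s
final state: V = 58.56 m/s, rpm = 9309 → n = rpm/60 = 155.150000 rev/s
target J* = 1.7322; solve J* = V/(n·D) for n: n = V/(J*·D) = 58.56/(1.7322 × 1.518) = 22.270566 rev/s
rpm = 60·n = 1336.233983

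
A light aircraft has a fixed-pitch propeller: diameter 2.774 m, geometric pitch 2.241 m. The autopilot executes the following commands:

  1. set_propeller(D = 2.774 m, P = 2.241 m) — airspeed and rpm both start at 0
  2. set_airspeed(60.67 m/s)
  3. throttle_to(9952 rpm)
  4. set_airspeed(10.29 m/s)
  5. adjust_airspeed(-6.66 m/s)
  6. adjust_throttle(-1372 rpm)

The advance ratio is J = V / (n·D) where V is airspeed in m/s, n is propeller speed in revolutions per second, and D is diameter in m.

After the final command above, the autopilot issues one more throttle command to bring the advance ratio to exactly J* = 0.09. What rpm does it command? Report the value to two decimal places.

set_propeller: D = 2.774 m, P = 2.241 m (p = P/D = 0.807859); state ← (V=0, rpm=0)
set_airspeed(60.67): V ← 60.67 m/s
throttle_to(9952): rpm ← 9952
set_airspeed(10.29): V ← 10.29 m/s
adjust_airspeed(-6.66): V ← 10.29 -6.66 = 3.63 m/s
adjust_throttle(-1372): rpm ← 9952 -1372 = 8580
final state: V = 3.63 m/s, rpm = 8580 → n = rpm/60 = 143.000000 rev/s
target J* = 0.09; solve J* = V/(n·D) for n: n = V/(J*·D) = 3.63/(0.09 × 2.774) = 14.539774 rev/s
rpm = 60·n = 872.386446

rpm = 872.39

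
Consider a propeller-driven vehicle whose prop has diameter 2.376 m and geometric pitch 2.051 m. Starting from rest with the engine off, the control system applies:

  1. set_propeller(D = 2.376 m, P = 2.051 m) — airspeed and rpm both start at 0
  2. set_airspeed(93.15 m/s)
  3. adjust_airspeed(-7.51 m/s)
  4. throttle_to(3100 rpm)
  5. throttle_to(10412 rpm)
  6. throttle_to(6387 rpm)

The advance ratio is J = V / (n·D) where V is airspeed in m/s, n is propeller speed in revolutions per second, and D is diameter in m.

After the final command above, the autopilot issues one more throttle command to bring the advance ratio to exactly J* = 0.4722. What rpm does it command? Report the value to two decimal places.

rpm = 4579.89

set_propeller: D = 2.376 m, P = 2.051 m (p = P/D = 0.863215); state ← (V=0, rpm=0)
set_airspeed(93.15): V ← 93.15 m/s
adjust_airspeed(-7.51): V ← 93.15 -7.51 = 85.64 m/s
throttle_to(3100): rpm ← 3100
throttle_to(10412): rpm ← 10412
throttle_to(6387): rpm ← 6387
final state: V = 85.64 m/s, rpm = 6387 → n = rpm/60 = 106.450000 rev/s
target J* = 0.4722; solve J* = V/(n·D) for n: n = V/(J*·D) = 85.64/(0.4722 × 2.376) = 76.331578 rev/s
rpm = 60·n = 4579.894669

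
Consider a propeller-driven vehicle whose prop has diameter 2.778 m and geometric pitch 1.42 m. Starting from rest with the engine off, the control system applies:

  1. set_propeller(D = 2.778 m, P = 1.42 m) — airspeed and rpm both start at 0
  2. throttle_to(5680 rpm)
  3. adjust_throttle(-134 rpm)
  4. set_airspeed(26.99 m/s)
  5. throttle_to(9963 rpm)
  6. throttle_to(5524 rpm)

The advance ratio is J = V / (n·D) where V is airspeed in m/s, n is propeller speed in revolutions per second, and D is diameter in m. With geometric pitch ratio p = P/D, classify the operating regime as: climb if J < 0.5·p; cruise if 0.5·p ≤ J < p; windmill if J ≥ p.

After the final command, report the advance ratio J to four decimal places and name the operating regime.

set_propeller: D = 2.778 m, P = 1.42 m (p = P/D = 0.511159); state ← (V=0, rpm=0)
throttle_to(5680): rpm ← 5680
adjust_throttle(-134): rpm ← 5680 -134 = 5546
set_airspeed(26.99): V ← 26.99 m/s
throttle_to(9963): rpm ← 9963
throttle_to(5524): rpm ← 5524
final state: V = 26.99 m/s, rpm = 5524 → n = rpm/60 = 92.066667 rev/s
J = V / (n·D) = 26.99 / (92.066667 × 2.778) = 0.105528
regime bands: climb J<0.2556 | cruise [0.2556, 0.5112) | windmill J≥0.5112
J = 0.1055 → climb

J = 0.1055, regime = climb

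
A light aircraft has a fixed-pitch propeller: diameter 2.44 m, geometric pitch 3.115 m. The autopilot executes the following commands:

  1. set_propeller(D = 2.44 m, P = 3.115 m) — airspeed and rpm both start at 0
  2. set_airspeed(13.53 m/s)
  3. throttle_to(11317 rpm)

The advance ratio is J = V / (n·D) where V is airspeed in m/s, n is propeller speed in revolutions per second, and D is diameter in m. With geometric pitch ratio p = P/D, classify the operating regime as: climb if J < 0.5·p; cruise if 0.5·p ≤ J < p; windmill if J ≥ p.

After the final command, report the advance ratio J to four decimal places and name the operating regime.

J = 0.0294, regime = climb

set_propeller: D = 2.44 m, P = 3.115 m (p = P/D = 1.276639); state ← (V=0, rpm=0)
set_airspeed(13.53): V ← 13.53 m/s
throttle_to(11317): rpm ← 11317
final state: V = 13.53 m/s, rpm = 11317 → n = rpm/60 = 188.616667 rev/s
J = V / (n·D) = 13.53 / (188.616667 × 2.44) = 0.029399
regime bands: climb J<0.6383 | cruise [0.6383, 1.2766) | windmill J≥1.2766
J = 0.0294 → climb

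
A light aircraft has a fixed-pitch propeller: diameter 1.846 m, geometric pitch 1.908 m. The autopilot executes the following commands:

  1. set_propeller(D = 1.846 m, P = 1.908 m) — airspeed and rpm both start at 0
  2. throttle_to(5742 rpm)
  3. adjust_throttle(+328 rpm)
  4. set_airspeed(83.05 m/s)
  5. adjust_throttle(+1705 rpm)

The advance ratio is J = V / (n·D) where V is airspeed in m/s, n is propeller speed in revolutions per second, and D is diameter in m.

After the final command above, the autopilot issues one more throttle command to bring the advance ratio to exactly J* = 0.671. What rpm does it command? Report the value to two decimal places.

set_propeller: D = 1.846 m, P = 1.908 m (p = P/D = 1.033586); state ← (V=0, rpm=0)
throttle_to(5742): rpm ← 5742
adjust_throttle(+328): rpm ← 5742 +328 = 6070
set_airspeed(83.05): V ← 83.05 m/s
adjust_throttle(+1705): rpm ← 6070 +1705 = 7775
final state: V = 83.05 m/s, rpm = 7775 → n = rpm/60 = 129.583333 rev/s
target J* = 0.671; solve J* = V/(n·D) for n: n = V/(J*·D) = 83.05/(0.671 × 1.846) = 67.047937 rev/s
rpm = 60·n = 4022.876223

rpm = 4022.88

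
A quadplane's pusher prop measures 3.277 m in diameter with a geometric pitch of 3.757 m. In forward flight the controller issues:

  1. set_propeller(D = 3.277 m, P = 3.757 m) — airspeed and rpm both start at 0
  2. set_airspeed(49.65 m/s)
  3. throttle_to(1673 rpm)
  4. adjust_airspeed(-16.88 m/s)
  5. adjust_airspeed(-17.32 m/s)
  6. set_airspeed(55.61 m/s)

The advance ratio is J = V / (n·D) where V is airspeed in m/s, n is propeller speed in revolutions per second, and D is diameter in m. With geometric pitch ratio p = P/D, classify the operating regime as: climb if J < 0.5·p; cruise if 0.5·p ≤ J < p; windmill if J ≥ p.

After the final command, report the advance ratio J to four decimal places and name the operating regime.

set_propeller: D = 3.277 m, P = 3.757 m (p = P/D = 1.146475); state ← (V=0, rpm=0)
set_airspeed(49.65): V ← 49.65 m/s
throttle_to(1673): rpm ← 1673
adjust_airspeed(-16.88): V ← 49.65 -16.88 = 32.77 m/s
adjust_airspeed(-17.32): V ← 32.77 -17.32 = 15.45 m/s
set_airspeed(55.61): V ← 55.61 m/s
final state: V = 55.61 m/s, rpm = 1673 → n = rpm/60 = 27.883333 rev/s
J = V / (n·D) = 55.61 / (27.883333 × 3.277) = 0.608600
regime bands: climb J<0.5732 | cruise [0.5732, 1.1465) | windmill J≥1.1465
J = 0.6086 → cruise

J = 0.6086, regime = cruise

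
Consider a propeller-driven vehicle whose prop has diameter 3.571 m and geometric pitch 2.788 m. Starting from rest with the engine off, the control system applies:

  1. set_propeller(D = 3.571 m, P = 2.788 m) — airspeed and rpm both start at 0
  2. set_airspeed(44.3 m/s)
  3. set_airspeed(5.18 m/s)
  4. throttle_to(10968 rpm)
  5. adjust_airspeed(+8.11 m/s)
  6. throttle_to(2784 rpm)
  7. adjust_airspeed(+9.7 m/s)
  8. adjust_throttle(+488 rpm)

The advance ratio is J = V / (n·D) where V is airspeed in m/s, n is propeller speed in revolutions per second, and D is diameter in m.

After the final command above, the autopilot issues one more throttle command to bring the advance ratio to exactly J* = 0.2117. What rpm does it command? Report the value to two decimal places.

set_propeller: D = 3.571 m, P = 2.788 m (p = P/D = 0.780734); state ← (V=0, rpm=0)
set_airspeed(44.3): V ← 44.3 m/s
set_airspeed(5.18): V ← 5.18 m/s
throttle_to(10968): rpm ← 10968
adjust_airspeed(+8.11): V ← 5.18 +8.11 = 13.29 m/s
throttle_to(2784): rpm ← 2784
adjust_airspeed(+9.7): V ← 13.29 +9.7 = 22.99 m/s
adjust_throttle(+488): rpm ← 2784 +488 = 3272
final state: V = 22.99 m/s, rpm = 3272 → n = rpm/60 = 54.533333 rev/s
target J* = 0.2117; solve J* = V/(n·D) for n: n = V/(J*·D) = 22.99/(0.2117 × 3.571) = 30.410829 rev/s
rpm = 60·n = 1824.649756

rpm = 1824.65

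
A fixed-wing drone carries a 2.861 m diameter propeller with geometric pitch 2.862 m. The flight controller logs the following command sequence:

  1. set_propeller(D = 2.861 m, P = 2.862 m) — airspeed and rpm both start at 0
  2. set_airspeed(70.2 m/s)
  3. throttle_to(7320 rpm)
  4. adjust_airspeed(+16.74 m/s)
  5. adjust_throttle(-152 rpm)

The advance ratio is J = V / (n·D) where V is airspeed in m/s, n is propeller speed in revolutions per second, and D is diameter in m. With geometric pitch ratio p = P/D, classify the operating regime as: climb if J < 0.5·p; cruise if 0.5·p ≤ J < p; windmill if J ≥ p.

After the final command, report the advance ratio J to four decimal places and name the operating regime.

J = 0.2544, regime = climb

set_propeller: D = 2.861 m, P = 2.862 m (p = P/D = 1.000350); state ← (V=0, rpm=0)
set_airspeed(70.2): V ← 70.2 m/s
throttle_to(7320): rpm ← 7320
adjust_airspeed(+16.74): V ← 70.2 +16.74 = 86.94 m/s
adjust_throttle(-152): rpm ← 7320 -152 = 7168
final state: V = 86.94 m/s, rpm = 7168 → n = rpm/60 = 119.466667 rev/s
J = V / (n·D) = 86.94 / (119.466667 × 2.861) = 0.254364
regime bands: climb J<0.5002 | cruise [0.5002, 1.0003) | windmill J≥1.0003
J = 0.2544 → climb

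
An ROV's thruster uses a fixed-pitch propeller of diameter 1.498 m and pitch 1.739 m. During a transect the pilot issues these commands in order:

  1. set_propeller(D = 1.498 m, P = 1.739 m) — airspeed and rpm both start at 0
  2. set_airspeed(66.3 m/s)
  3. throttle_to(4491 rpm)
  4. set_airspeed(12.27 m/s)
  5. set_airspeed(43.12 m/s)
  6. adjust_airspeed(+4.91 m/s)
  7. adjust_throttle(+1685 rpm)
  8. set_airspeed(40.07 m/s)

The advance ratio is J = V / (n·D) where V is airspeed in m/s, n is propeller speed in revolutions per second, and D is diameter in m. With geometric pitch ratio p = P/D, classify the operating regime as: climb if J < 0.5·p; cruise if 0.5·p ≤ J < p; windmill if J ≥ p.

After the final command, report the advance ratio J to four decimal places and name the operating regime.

set_propeller: D = 1.498 m, P = 1.739 m (p = P/D = 1.160881); state ← (V=0, rpm=0)
set_airspeed(66.3): V ← 66.3 m/s
throttle_to(4491): rpm ← 4491
set_airspeed(12.27): V ← 12.27 m/s
set_airspeed(43.12): V ← 43.12 m/s
adjust_airspeed(+4.91): V ← 43.12 +4.91 = 48.03 m/s
adjust_throttle(+1685): rpm ← 4491 +1685 = 6176
set_airspeed(40.07): V ← 40.07 m/s
final state: V = 40.07 m/s, rpm = 6176 → n = rpm/60 = 102.933333 rev/s
J = V / (n·D) = 40.07 / (102.933333 × 1.498) = 0.259867
regime bands: climb J<0.5804 | cruise [0.5804, 1.1609) | windmill J≥1.1609
J = 0.2599 → climb

J = 0.2599, regime = climb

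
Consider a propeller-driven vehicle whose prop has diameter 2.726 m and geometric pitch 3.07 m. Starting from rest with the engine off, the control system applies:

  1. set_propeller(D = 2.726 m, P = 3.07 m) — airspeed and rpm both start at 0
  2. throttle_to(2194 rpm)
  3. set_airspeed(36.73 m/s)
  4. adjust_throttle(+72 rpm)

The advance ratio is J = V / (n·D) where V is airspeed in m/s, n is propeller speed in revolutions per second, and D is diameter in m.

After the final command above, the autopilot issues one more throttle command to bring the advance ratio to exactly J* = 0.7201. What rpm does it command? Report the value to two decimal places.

rpm = 1122.67

set_propeller: D = 2.726 m, P = 3.07 m (p = P/D = 1.126192); state ← (V=0, rpm=0)
throttle_to(2194): rpm ← 2194
set_airspeed(36.73): V ← 36.73 m/s
adjust_throttle(+72): rpm ← 2194 +72 = 2266
final state: V = 36.73 m/s, rpm = 2266 → n = rpm/60 = 37.766667 rev/s
target J* = 0.7201; solve J* = V/(n·D) for n: n = V/(J*·D) = 36.73/(0.7201 × 2.726) = 18.711227 rev/s
rpm = 60·n = 1122.673616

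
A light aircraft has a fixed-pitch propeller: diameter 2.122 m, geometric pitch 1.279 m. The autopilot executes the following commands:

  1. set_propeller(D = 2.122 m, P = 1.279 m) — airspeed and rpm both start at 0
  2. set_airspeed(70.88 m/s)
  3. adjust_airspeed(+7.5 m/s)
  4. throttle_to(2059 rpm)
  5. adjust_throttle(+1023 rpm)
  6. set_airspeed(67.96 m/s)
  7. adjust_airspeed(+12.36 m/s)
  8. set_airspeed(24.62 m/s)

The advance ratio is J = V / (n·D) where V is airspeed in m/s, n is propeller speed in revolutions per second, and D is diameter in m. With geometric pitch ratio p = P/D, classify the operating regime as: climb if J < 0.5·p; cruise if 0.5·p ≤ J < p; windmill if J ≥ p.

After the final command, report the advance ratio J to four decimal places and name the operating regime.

J = 0.2259, regime = climb

set_propeller: D = 2.122 m, P = 1.279 m (p = P/D = 0.602733); state ← (V=0, rpm=0)
set_airspeed(70.88): V ← 70.88 m/s
adjust_airspeed(+7.5): V ← 70.88 +7.5 = 78.38 m/s
throttle_to(2059): rpm ← 2059
adjust_throttle(+1023): rpm ← 2059 +1023 = 3082
set_airspeed(67.96): V ← 67.96 m/s
adjust_airspeed(+12.36): V ← 67.96 +12.36 = 80.32 m/s
set_airspeed(24.62): V ← 24.62 m/s
final state: V = 24.62 m/s, rpm = 3082 → n = rpm/60 = 51.366667 rev/s
J = V / (n·D) = 24.62 / (51.366667 × 2.122) = 0.225871
regime bands: climb J<0.3014 | cruise [0.3014, 0.6027) | windmill J≥0.6027
J = 0.2259 → climb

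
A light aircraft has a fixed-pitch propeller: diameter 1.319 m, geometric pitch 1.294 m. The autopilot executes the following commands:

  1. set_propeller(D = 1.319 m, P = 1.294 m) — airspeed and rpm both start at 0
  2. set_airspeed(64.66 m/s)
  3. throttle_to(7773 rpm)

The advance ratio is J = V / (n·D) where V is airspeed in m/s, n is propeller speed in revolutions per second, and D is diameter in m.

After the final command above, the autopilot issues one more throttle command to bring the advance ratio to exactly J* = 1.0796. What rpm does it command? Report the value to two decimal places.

set_propeller: D = 1.319 m, P = 1.294 m (p = P/D = 0.981046); state ← (V=0, rpm=0)
set_airspeed(64.66): V ← 64.66 m/s
throttle_to(7773): rpm ← 7773
final state: V = 64.66 m/s, rpm = 7773 → n = rpm/60 = 129.550000 rev/s
target J* = 1.0796; solve J* = V/(n·D) for n: n = V/(J*·D) = 64.66/(1.0796 × 1.319) = 45.407546 rev/s
rpm = 60·n = 2724.452743

rpm = 2724.45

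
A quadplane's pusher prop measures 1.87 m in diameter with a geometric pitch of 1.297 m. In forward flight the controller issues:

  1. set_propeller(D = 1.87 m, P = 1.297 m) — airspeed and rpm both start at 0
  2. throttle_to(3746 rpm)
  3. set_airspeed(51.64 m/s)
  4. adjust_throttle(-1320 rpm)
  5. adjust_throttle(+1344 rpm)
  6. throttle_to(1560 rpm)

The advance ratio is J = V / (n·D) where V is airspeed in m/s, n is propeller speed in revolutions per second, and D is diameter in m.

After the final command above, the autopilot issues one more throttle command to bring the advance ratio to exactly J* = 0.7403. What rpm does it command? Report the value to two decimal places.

rpm = 2238.14

set_propeller: D = 1.87 m, P = 1.297 m (p = P/D = 0.693583); state ← (V=0, rpm=0)
throttle_to(3746): rpm ← 3746
set_airspeed(51.64): V ← 51.64 m/s
adjust_throttle(-1320): rpm ← 3746 -1320 = 2426
adjust_throttle(+1344): rpm ← 2426 +1344 = 3770
throttle_to(1560): rpm ← 1560
final state: V = 51.64 m/s, rpm = 1560 → n = rpm/60 = 26.000000 rev/s
target J* = 0.7403; solve J* = V/(n·D) for n: n = V/(J*·D) = 51.64/(0.7403 × 1.87) = 37.302409 rev/s
rpm = 60·n = 2238.144530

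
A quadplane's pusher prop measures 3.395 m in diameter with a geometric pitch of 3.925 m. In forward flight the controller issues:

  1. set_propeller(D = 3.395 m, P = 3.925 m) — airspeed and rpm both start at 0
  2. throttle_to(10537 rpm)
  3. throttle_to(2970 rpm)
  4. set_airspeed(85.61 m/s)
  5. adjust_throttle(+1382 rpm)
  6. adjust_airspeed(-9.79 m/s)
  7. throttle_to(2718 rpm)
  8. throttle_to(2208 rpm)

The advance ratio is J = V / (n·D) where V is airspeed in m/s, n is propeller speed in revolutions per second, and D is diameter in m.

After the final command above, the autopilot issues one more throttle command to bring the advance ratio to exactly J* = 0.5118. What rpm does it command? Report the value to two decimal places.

rpm = 2618.15

set_propeller: D = 3.395 m, P = 3.925 m (p = P/D = 1.156112); state ← (V=0, rpm=0)
throttle_to(10537): rpm ← 10537
throttle_to(2970): rpm ← 2970
set_airspeed(85.61): V ← 85.61 m/s
adjust_throttle(+1382): rpm ← 2970 +1382 = 4352
adjust_airspeed(-9.79): V ← 85.61 -9.79 = 75.82 m/s
throttle_to(2718): rpm ← 2718
throttle_to(2208): rpm ← 2208
final state: V = 75.82 m/s, rpm = 2208 → n = rpm/60 = 36.800000 rev/s
target J* = 0.5118; solve J* = V/(n·D) for n: n = V/(J*·D) = 75.82/(0.5118 × 3.395) = 43.635878 rev/s
rpm = 60·n = 2618.152686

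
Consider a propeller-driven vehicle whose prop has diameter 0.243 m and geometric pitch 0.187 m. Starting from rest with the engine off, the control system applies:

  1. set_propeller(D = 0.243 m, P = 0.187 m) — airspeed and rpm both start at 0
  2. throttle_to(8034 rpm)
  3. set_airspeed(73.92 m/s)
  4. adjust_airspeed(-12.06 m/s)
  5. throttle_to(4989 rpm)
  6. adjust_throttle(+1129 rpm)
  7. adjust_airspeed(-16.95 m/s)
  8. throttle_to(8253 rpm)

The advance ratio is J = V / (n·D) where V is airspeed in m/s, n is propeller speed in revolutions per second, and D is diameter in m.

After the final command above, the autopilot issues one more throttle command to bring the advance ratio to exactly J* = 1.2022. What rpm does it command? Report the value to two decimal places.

rpm = 9223.83

set_propeller: D = 0.243 m, P = 0.187 m (p = P/D = 0.769547); state ← (V=0, rpm=0)
throttle_to(8034): rpm ← 8034
set_airspeed(73.92): V ← 73.92 m/s
adjust_airspeed(-12.06): V ← 73.92 -12.06 = 61.86 m/s
throttle_to(4989): rpm ← 4989
adjust_throttle(+1129): rpm ← 4989 +1129 = 6118
adjust_airspeed(-16.95): V ← 61.86 -16.95 = 44.91 m/s
throttle_to(8253): rpm ← 8253
final state: V = 44.91 m/s, rpm = 8253 → n = rpm/60 = 137.550000 rev/s
target J* = 1.2022; solve J* = V/(n·D) for n: n = V/(J*·D) = 44.91/(1.2022 × 0.243) = 153.730506 rev/s
rpm = 60·n = 9223.830385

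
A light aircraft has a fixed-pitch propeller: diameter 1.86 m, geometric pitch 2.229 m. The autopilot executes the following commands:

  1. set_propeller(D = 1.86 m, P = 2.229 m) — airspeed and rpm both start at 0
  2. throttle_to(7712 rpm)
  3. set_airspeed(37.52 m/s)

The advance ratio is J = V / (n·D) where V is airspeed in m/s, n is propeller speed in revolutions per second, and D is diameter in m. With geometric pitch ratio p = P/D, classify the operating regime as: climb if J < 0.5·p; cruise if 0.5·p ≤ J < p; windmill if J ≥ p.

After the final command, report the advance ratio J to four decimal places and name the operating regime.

J = 0.1569, regime = climb

set_propeller: D = 1.86 m, P = 2.229 m (p = P/D = 1.198387); state ← (V=0, rpm=0)
throttle_to(7712): rpm ← 7712
set_airspeed(37.52): V ← 37.52 m/s
final state: V = 37.52 m/s, rpm = 7712 → n = rpm/60 = 128.533333 rev/s
J = V / (n·D) = 37.52 / (128.533333 × 1.86) = 0.156940
regime bands: climb J<0.5992 | cruise [0.5992, 1.1984) | windmill J≥1.1984
J = 0.1569 → climb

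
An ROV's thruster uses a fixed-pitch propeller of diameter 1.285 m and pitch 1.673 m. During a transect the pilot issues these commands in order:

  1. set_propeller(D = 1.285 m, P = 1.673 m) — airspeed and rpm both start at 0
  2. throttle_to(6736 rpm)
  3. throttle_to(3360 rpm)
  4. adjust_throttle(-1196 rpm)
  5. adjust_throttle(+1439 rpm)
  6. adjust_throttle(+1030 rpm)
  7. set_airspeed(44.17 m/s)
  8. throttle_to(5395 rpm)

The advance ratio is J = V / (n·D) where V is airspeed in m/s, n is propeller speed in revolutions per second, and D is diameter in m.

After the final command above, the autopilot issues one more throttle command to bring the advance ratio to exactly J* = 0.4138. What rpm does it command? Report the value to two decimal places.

set_propeller: D = 1.285 m, P = 1.673 m (p = P/D = 1.301946); state ← (V=0, rpm=0)
throttle_to(6736): rpm ← 6736
throttle_to(3360): rpm ← 3360
adjust_throttle(-1196): rpm ← 3360 -1196 = 2164
adjust_throttle(+1439): rpm ← 2164 +1439 = 3603
adjust_throttle(+1030): rpm ← 3603 +1030 = 4633
set_airspeed(44.17): V ← 44.17 m/s
throttle_to(5395): rpm ← 5395
final state: V = 44.17 m/s, rpm = 5395 → n = rpm/60 = 89.916667 rev/s
target J* = 0.4138; solve J* = V/(n·D) for n: n = V/(J*·D) = 44.17/(0.4138 × 1.285) = 83.068006 rev/s
rpm = 60·n = 4984.080356

rpm = 4984.08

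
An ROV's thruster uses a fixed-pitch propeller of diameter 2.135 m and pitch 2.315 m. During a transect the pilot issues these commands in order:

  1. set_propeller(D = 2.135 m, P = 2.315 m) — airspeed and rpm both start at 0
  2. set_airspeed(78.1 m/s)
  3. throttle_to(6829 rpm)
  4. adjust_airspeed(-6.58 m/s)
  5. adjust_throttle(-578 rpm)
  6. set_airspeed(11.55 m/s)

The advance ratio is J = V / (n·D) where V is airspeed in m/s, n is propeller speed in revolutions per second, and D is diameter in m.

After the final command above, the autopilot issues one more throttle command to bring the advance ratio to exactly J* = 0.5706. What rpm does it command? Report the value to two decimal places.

rpm = 568.86

set_propeller: D = 2.135 m, P = 2.315 m (p = P/D = 1.084309); state ← (V=0, rpm=0)
set_airspeed(78.1): V ← 78.1 m/s
throttle_to(6829): rpm ← 6829
adjust_airspeed(-6.58): V ← 78.1 -6.58 = 71.52 m/s
adjust_throttle(-578): rpm ← 6829 -578 = 6251
set_airspeed(11.55): V ← 11.55 m/s
final state: V = 11.55 m/s, rpm = 6251 → n = rpm/60 = 104.183333 rev/s
target J* = 0.5706; solve J* = V/(n·D) for n: n = V/(J*·D) = 11.55/(0.5706 × 2.135) = 9.480961 rev/s
rpm = 60·n = 568.857630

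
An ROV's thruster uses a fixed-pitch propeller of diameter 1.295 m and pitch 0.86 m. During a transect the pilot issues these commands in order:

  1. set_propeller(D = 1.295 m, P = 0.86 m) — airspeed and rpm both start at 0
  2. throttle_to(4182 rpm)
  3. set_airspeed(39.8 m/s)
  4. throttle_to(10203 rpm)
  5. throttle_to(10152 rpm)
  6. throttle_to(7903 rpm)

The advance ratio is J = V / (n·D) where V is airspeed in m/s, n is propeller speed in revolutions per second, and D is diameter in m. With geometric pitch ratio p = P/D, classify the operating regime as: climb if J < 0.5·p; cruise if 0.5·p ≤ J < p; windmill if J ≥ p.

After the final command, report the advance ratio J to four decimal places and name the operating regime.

set_propeller: D = 1.295 m, P = 0.86 m (p = P/D = 0.664093); state ← (V=0, rpm=0)
throttle_to(4182): rpm ← 4182
set_airspeed(39.8): V ← 39.8 m/s
throttle_to(10203): rpm ← 10203
throttle_to(10152): rpm ← 10152
throttle_to(7903): rpm ← 7903
final state: V = 39.8 m/s, rpm = 7903 → n = rpm/60 = 131.716667 rev/s
J = V / (n·D) = 39.8 / (131.716667 × 1.295) = 0.233331
regime bands: climb J<0.3320 | cruise [0.3320, 0.6641) | windmill J≥0.6641
J = 0.2333 → climb

J = 0.2333, regime = climb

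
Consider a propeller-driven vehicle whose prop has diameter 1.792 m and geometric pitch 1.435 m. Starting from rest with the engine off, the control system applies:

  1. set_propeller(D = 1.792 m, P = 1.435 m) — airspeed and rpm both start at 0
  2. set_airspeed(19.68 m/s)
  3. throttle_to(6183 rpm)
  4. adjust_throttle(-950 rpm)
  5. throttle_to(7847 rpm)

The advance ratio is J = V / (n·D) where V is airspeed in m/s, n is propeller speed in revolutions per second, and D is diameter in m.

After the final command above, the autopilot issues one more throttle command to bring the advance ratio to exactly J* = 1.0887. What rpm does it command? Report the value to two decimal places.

rpm = 605.24

set_propeller: D = 1.792 m, P = 1.435 m (p = P/D = 0.800781); state ← (V=0, rpm=0)
set_airspeed(19.68): V ← 19.68 m/s
throttle_to(6183): rpm ← 6183
adjust_throttle(-950): rpm ← 6183 -950 = 5233
throttle_to(7847): rpm ← 7847
final state: V = 19.68 m/s, rpm = 7847 → n = rpm/60 = 130.783333 rev/s
target J* = 1.0887; solve J* = V/(n·D) for n: n = V/(J*·D) = 19.68/(1.0887 × 1.792) = 10.087391 rev/s
rpm = 60·n = 605.243475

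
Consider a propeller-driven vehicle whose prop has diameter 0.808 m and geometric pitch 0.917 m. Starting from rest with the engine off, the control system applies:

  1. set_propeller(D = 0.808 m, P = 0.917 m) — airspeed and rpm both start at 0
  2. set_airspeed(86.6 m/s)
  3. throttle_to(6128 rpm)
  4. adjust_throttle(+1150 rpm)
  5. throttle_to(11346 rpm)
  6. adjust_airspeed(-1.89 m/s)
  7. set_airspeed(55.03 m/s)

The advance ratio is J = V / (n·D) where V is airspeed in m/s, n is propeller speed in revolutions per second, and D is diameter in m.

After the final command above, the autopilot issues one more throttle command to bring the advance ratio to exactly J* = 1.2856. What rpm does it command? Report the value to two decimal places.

rpm = 3178.58

set_propeller: D = 0.808 m, P = 0.917 m (p = P/D = 1.134901); state ← (V=0, rpm=0)
set_airspeed(86.6): V ← 86.6 m/s
throttle_to(6128): rpm ← 6128
adjust_throttle(+1150): rpm ← 6128 +1150 = 7278
throttle_to(11346): rpm ← 11346
adjust_airspeed(-1.89): V ← 86.6 -1.89 = 84.71 m/s
set_airspeed(55.03): V ← 55.03 m/s
final state: V = 55.03 m/s, rpm = 11346 → n = rpm/60 = 189.100000 rev/s
target J* = 1.2856; solve J* = V/(n·D) for n: n = V/(J*·D) = 55.03/(1.2856 × 0.808) = 52.976381 rev/s
rpm = 60·n = 3178.582871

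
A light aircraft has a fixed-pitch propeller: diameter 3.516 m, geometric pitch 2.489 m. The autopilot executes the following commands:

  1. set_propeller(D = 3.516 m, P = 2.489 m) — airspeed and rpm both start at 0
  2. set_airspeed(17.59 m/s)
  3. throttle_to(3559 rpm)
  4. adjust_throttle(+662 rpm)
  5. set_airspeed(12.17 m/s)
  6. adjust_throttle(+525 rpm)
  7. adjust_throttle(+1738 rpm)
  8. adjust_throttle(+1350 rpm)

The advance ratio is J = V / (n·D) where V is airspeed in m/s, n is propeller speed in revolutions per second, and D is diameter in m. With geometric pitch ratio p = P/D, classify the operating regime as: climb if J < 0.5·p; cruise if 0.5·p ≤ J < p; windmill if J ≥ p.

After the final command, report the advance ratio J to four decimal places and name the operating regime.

J = 0.0265, regime = climb

set_propeller: D = 3.516 m, P = 2.489 m (p = P/D = 0.707907); state ← (V=0, rpm=0)
set_airspeed(17.59): V ← 17.59 m/s
throttle_to(3559): rpm ← 3559
adjust_throttle(+662): rpm ← 3559 +662 = 4221
set_airspeed(12.17): V ← 12.17 m/s
adjust_throttle(+525): rpm ← 4221 +525 = 4746
adjust_throttle(+1738): rpm ← 4746 +1738 = 6484
adjust_throttle(+1350): rpm ← 6484 +1350 = 7834
final state: V = 12.17 m/s, rpm = 7834 → n = rpm/60 = 130.566667 rev/s
J = V / (n·D) = 12.17 / (130.566667 × 3.516) = 0.026510
regime bands: climb J<0.3540 | cruise [0.3540, 0.7079) | windmill J≥0.7079
J = 0.0265 → climb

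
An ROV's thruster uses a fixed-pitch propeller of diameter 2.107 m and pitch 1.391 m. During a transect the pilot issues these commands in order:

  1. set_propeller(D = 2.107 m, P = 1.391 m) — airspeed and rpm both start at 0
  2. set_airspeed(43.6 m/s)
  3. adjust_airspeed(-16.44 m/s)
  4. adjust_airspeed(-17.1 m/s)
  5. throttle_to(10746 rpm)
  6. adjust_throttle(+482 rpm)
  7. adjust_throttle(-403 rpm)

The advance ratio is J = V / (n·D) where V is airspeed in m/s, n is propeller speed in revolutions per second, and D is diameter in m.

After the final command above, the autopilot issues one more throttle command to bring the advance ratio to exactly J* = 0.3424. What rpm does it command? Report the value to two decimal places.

rpm = 836.66

set_propeller: D = 2.107 m, P = 1.391 m (p = P/D = 0.660180); state ← (V=0, rpm=0)
set_airspeed(43.6): V ← 43.6 m/s
adjust_airspeed(-16.44): V ← 43.6 -16.44 = 27.16 m/s
adjust_airspeed(-17.1): V ← 27.16 -17.1 = 10.06 m/s
throttle_to(10746): rpm ← 10746
adjust_throttle(+482): rpm ← 10746 +482 = 11228
adjust_throttle(-403): rpm ← 11228 -403 = 10825
final state: V = 10.06 m/s, rpm = 10825 → n = rpm/60 = 180.416667 rev/s
target J* = 0.3424; solve J* = V/(n·D) for n: n = V/(J*·D) = 10.06/(0.3424 × 2.107) = 13.944395 rev/s
rpm = 60·n = 836.663724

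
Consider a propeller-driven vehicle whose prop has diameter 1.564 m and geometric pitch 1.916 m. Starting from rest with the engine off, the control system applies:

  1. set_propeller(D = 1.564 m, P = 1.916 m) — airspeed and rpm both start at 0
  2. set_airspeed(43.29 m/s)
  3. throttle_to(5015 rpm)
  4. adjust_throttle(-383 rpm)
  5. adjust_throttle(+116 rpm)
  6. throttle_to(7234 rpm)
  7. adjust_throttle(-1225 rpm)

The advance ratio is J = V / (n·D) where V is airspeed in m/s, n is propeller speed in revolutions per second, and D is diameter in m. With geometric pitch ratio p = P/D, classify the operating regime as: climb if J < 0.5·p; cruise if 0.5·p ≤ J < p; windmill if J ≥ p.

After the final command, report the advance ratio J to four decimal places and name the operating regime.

J = 0.2764, regime = climb

set_propeller: D = 1.564 m, P = 1.916 m (p = P/D = 1.225064); state ← (V=0, rpm=0)
set_airspeed(43.29): V ← 43.29 m/s
throttle_to(5015): rpm ← 5015
adjust_throttle(-383): rpm ← 5015 -383 = 4632
adjust_throttle(+116): rpm ← 4632 +116 = 4748
throttle_to(7234): rpm ← 7234
adjust_throttle(-1225): rpm ← 7234 -1225 = 6009
final state: V = 43.29 m/s, rpm = 6009 → n = rpm/60 = 100.150000 rev/s
J = V / (n·D) = 43.29 / (100.150000 × 1.564) = 0.276376
regime bands: climb J<0.6125 | cruise [0.6125, 1.2251) | windmill J≥1.2251
J = 0.2764 → climb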